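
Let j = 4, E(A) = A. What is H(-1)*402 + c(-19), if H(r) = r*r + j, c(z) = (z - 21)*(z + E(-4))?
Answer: 2930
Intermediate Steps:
c(z) = (-21 + z)*(-4 + z) (c(z) = (z - 21)*(z - 4) = (-21 + z)*(-4 + z))
H(r) = 4 + r**2 (H(r) = r*r + 4 = r**2 + 4 = 4 + r**2)
H(-1)*402 + c(-19) = (4 + (-1)**2)*402 + (84 + (-19)**2 - 25*(-19)) = (4 + 1)*402 + (84 + 361 + 475) = 5*402 + 920 = 2010 + 920 = 2930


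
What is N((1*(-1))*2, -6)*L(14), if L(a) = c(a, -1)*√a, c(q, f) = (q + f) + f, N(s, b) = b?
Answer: -72*√14 ≈ -269.40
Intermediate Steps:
c(q, f) = q + 2*f (c(q, f) = (f + q) + f = q + 2*f)
L(a) = √a*(-2 + a) (L(a) = (a + 2*(-1))*√a = (a - 2)*√a = (-2 + a)*√a = √a*(-2 + a))
N((1*(-1))*2, -6)*L(14) = -6*√14*(-2 + 14) = -6*√14*12 = -72*√14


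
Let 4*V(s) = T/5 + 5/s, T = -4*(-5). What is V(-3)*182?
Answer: 637/6 ≈ 106.17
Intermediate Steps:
T = 20
V(s) = 1 + 5/(4*s) (V(s) = (20/5 + 5/s)/4 = (20*(⅕) + 5/s)/4 = (4 + 5/s)/4 = 1 + 5/(4*s))
V(-3)*182 = ((5/4 - 3)/(-3))*182 = -⅓*(-7/4)*182 = (7/12)*182 = 637/6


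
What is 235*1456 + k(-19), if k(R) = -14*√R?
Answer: 342160 - 14*I*√19 ≈ 3.4216e+5 - 61.025*I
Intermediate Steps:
235*1456 + k(-19) = 235*1456 - 14*I*√19 = 342160 - 14*I*√19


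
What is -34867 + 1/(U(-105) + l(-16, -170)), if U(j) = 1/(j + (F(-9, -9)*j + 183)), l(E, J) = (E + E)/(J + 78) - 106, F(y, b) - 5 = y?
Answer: -42193160893/1210117 ≈ -34867.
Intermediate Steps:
F(y, b) = 5 + y
l(E, J) = -106 + 2*E/(78 + J) (l(E, J) = (2*E)/(78 + J) - 106 = 2*E/(78 + J) - 106 = -106 + 2*E/(78 + J))
U(j) = 1/(183 - 3*j) (U(j) = 1/(j + ((5 - 9)*j + 183)) = 1/(j + (-4*j + 183)) = 1/(j + (183 - 4*j)) = 1/(183 - 3*j))
-34867 + 1/(U(-105) + l(-16, -170)) = -34867 + 1/(1/(3*(61 - 1*(-105))) + 2*(-4134 - 16 - 53*(-170))/(78 - 170)) = -34867 + 1/(1/(3*(61 + 105)) + 2*(-4134 - 16 + 9010)/(-92)) = -34867 + 1/((1/3)/166 + 2*(-1/92)*4860) = -34867 + 1/((1/3)*(1/166) - 2430/23) = -34867 + 1/(1/498 - 2430/23) = -34867 + 1/(-1210117/11454) = -34867 - 11454/1210117 = -42193160893/1210117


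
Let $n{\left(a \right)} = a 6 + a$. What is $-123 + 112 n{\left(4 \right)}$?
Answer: $3013$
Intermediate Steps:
$n{\left(a \right)} = 7 a$ ($n{\left(a \right)} = 6 a + a = 7 a$)
$-123 + 112 n{\left(4 \right)} = -123 + 112 \cdot 7 \cdot 4 = -123 + 112 \cdot 28 = -123 + 3136 = 3013$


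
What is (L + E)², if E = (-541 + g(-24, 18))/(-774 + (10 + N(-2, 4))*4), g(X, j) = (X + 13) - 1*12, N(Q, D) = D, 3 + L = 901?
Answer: 104112056896/128881 ≈ 8.0782e+5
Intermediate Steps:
L = 898 (L = -3 + 901 = 898)
g(X, j) = 1 + X (g(X, j) = (13 + X) - 12 = 1 + X)
E = 282/359 (E = (-541 + (1 - 24))/(-774 + (10 + 4)*4) = (-541 - 23)/(-774 + 14*4) = -564/(-774 + 56) = -564/(-718) = -564*(-1/718) = 282/359 ≈ 0.78551)
(L + E)² = (898 + 282/359)² = (322664/359)² = 104112056896/128881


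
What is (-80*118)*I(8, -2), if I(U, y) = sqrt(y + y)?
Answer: -18880*I ≈ -18880.0*I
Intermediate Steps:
I(U, y) = sqrt(2)*sqrt(y) (I(U, y) = sqrt(2*y) = sqrt(2)*sqrt(y))
(-80*118)*I(8, -2) = (-80*118)*(sqrt(2)*sqrt(-2)) = -9440*sqrt(2)*I*sqrt(2) = -18880*I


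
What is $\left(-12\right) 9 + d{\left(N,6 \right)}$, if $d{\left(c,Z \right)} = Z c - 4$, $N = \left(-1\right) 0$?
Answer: $-112$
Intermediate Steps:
$N = 0$
$d{\left(c,Z \right)} = -4 + Z c$
$\left(-12\right) 9 + d{\left(N,6 \right)} = \left(-12\right) 9 + \left(-4 + 6 \cdot 0\right) = -108 + \left(-4 + 0\right) = -108 - 4 = -112$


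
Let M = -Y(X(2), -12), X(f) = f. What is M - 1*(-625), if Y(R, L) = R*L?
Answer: 649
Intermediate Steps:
Y(R, L) = L*R
M = 24 (M = -(-12)*2 = -1*(-24) = 24)
M - 1*(-625) = 24 - 1*(-625) = 24 + 625 = 649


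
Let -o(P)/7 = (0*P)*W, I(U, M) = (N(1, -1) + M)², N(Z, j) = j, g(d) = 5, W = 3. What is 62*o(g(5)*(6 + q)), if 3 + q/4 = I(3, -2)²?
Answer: 0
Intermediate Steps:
I(U, M) = (-1 + M)²
q = 312 (q = -12 + 4*((-1 - 2)²)² = -12 + 4*((-3)²)² = -12 + 4*9² = -12 + 4*81 = -12 + 324 = 312)
o(P) = 0 (o(P) = -7*0*P*3 = -0*3 = -7*0 = 0)
62*o(g(5)*(6 + q)) = 62*0 = 0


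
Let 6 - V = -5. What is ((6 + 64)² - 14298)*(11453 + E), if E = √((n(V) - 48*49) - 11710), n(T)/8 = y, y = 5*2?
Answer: -107635294 - 9398*I*√13982 ≈ -1.0764e+8 - 1.1113e+6*I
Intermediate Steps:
V = 11 (V = 6 - 1*(-5) = 6 + 5 = 11)
y = 10
n(T) = 80 (n(T) = 8*10 = 80)
E = I*√13982 (E = √((80 - 48*49) - 11710) = √((80 - 2352) - 11710) = √(-2272 - 11710) = √(-13982) = I*√13982 ≈ 118.25*I)
((6 + 64)² - 14298)*(11453 + E) = ((6 + 64)² - 14298)*(11453 + I*√13982) = (70² - 14298)*(11453 + I*√13982) = (4900 - 14298)*(11453 + I*√13982) = -9398*(11453 + I*√13982) = -107635294 - 9398*I*√13982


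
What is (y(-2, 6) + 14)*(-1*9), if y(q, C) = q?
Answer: -108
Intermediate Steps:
(y(-2, 6) + 14)*(-1*9) = (-2 + 14)*(-1*9) = 12*(-9) = -108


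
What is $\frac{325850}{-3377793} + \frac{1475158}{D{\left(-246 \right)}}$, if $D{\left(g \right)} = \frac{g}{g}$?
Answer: $\frac{4982778040444}{3377793} \approx 1.4752 \cdot 10^{6}$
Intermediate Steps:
$D{\left(g \right)} = 1$
$\frac{325850}{-3377793} + \frac{1475158}{D{\left(-246 \right)}} = \frac{325850}{-3377793} + \frac{1475158}{1} = 325850 \left(- \frac{1}{3377793}\right) + 1475158 \cdot 1 = - \frac{325850}{3377793} + 1475158 = \frac{4982778040444}{3377793}$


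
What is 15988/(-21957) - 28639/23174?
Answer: -999332435/508831518 ≈ -1.9640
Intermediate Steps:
15988/(-21957) - 28639/23174 = 15988*(-1/21957) - 28639*1/23174 = -15988/21957 - 28639/23174 = -999332435/508831518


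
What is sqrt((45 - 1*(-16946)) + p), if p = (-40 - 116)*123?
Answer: 13*I*sqrt(13) ≈ 46.872*I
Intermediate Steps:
p = -19188 (p = -156*123 = -19188)
sqrt((45 - 1*(-16946)) + p) = sqrt((45 - 1*(-16946)) - 19188) = sqrt((45 + 16946) - 19188) = sqrt(16991 - 19188) = sqrt(-2197) = 13*I*sqrt(13)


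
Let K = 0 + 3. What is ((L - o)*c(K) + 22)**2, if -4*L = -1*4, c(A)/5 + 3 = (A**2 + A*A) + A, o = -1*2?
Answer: 85264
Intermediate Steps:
o = -2
K = 3
c(A) = -15 + 5*A + 10*A**2 (c(A) = -15 + 5*((A**2 + A*A) + A) = -15 + 5*((A**2 + A**2) + A) = -15 + 5*(2*A**2 + A) = -15 + 5*(A + 2*A**2) = -15 + (5*A + 10*A**2) = -15 + 5*A + 10*A**2)
L = 1 (L = -(-1)*4/4 = -1/4*(-4) = 1)
((L - o)*c(K) + 22)**2 = ((1 - 1*(-2))*(-15 + 5*3 + 10*3**2) + 22)**2 = ((1 + 2)*(-15 + 15 + 10*9) + 22)**2 = (3*(-15 + 15 + 90) + 22)**2 = (3*90 + 22)**2 = (270 + 22)**2 = 292**2 = 85264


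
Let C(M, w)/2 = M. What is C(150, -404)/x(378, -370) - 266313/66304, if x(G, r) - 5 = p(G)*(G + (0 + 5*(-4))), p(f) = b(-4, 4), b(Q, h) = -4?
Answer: -399919851/94615808 ≈ -4.2268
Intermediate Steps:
C(M, w) = 2*M
p(f) = -4
x(G, r) = 85 - 4*G (x(G, r) = 5 - 4*(G + (0 + 5*(-4))) = 5 - 4*(G + (0 - 20)) = 5 - 4*(G - 20) = 5 - 4*(-20 + G) = 5 + (80 - 4*G) = 85 - 4*G)
C(150, -404)/x(378, -370) - 266313/66304 = (2*150)/(85 - 4*378) - 266313/66304 = 300/(85 - 1512) - 266313*1/66304 = 300/(-1427) - 266313/66304 = 300*(-1/1427) - 266313/66304 = -300/1427 - 266313/66304 = -399919851/94615808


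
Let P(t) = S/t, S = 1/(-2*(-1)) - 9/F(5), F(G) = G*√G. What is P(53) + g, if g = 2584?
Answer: 273905/106 - 9*√5/1325 ≈ 2584.0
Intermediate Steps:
F(G) = G^(3/2)
S = ½ - 9*√5/25 (S = 1/(-2*(-1)) - 9*√5/25 = 1/2 - 9*√5/25 = 1*(½) - 9*√5/25 = ½ - 9*√5/25 ≈ -0.30498)
P(t) = (½ - 9*√5/25)/t
P(53) + g = (1/50)*(25 - 18*√5)/53 + 2584 = (1/50)*(1/53)*(25 - 18*√5) + 2584 = (1/106 - 9*√5/1325) + 2584 = 273905/106 - 9*√5/1325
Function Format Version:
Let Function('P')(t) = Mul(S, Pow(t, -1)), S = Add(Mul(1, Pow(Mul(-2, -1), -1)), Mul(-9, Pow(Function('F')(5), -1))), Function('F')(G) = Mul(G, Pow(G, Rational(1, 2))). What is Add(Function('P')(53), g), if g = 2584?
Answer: Add(Rational(273905, 106), Mul(Rational(-9, 1325), Pow(5, Rational(1, 2)))) ≈ 2584.0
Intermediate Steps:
Function('F')(G) = Pow(G, Rational(3, 2))
S = Add(Rational(1, 2), Mul(Rational(-9, 25), Pow(5, Rational(1, 2)))) (S = Add(Mul(1, Pow(Mul(-2, -1), -1)), Mul(-9, Pow(Pow(5, Rational(3, 2)), -1))) = Add(Mul(1, Pow(2, -1)), Mul(-9, Pow(Mul(5, Pow(5, Rational(1, 2))), -1))) = Add(Mul(1, Rational(1, 2)), Mul(-9, Mul(Rational(1, 25), Pow(5, Rational(1, 2))))) = Add(Rational(1, 2), Mul(Rational(-9, 25), Pow(5, Rational(1, 2)))) ≈ -0.30498)
Function('P')(t) = Mul(Pow(t, -1), Add(Rational(1, 2), Mul(Rational(-9, 25), Pow(5, Rational(1, 2))))) (Function('P')(t) = Mul(Add(Rational(1, 2), Mul(Rational(-9, 25), Pow(5, Rational(1, 2)))), Pow(t, -1)) = Mul(Pow(t, -1), Add(Rational(1, 2), Mul(Rational(-9, 25), Pow(5, Rational(1, 2))))))
Add(Function('P')(53), g) = Add(Mul(Rational(1, 50), Pow(53, -1), Add(25, Mul(-18, Pow(5, Rational(1, 2))))), 2584) = Add(Mul(Rational(1, 50), Rational(1, 53), Add(25, Mul(-18, Pow(5, Rational(1, 2))))), 2584) = Add(Add(Rational(1, 106), Mul(Rational(-9, 1325), Pow(5, Rational(1, 2)))), 2584) = Add(Rational(273905, 106), Mul(Rational(-9, 1325), Pow(5, Rational(1, 2))))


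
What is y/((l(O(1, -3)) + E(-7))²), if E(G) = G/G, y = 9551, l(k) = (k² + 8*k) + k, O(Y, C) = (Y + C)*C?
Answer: 9551/8281 ≈ 1.1534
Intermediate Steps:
O(Y, C) = C*(C + Y) (O(Y, C) = (C + Y)*C = C*(C + Y))
l(k) = k² + 9*k
E(G) = 1
y/((l(O(1, -3)) + E(-7))²) = 9551/(((-3*(-3 + 1))*(9 - 3*(-3 + 1)) + 1)²) = 9551/(((-3*(-2))*(9 - 3*(-2)) + 1)²) = 9551/((6*(9 + 6) + 1)²) = 9551/((6*15 + 1)²) = 9551/((90 + 1)²) = 9551/(91²) = 9551/8281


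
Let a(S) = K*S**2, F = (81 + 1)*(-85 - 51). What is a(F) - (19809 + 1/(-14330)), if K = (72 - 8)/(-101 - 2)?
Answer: -114088796306287/1475990 ≈ -7.7297e+7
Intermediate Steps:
K = -64/103 (K = 64/(-103) = 64*(-1/103) = -64/103 ≈ -0.62136)
F = -11152 (F = 82*(-136) = -11152)
a(S) = -64*S**2/103
a(F) - (19809 + 1/(-14330)) = -64/103*(-11152)**2 - (19809 + 1/(-14330)) = -64/103*124367104 - (19809 - 1/14330) = -7959494656/103 - 1*283862969/14330 = -7959494656/103 - 283862969/14330 = -114088796306287/1475990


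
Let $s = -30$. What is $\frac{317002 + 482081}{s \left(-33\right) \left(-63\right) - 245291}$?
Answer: $- \frac{799083}{307661} \approx -2.5973$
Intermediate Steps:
$\frac{317002 + 482081}{s \left(-33\right) \left(-63\right) - 245291} = \frac{317002 + 482081}{\left(-30\right) \left(-33\right) \left(-63\right) - 245291} = \frac{799083}{990 \left(-63\right) - 245291} = \frac{799083}{-62370 - 245291} = \frac{799083}{-307661} = 799083 \left(- \frac{1}{307661}\right) = - \frac{799083}{307661}$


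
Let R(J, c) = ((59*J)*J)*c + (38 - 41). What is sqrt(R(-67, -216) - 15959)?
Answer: I*sqrt(57223778) ≈ 7564.6*I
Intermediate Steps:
R(J, c) = -3 + 59*c*J**2 (R(J, c) = (59*J**2)*c - 3 = 59*c*J**2 - 3 = -3 + 59*c*J**2)
sqrt(R(-67, -216) - 15959) = sqrt((-3 + 59*(-216)*(-67)**2) - 15959) = sqrt((-3 + 59*(-216)*4489) - 15959) = sqrt((-3 - 57207816) - 15959) = sqrt(-57207819 - 15959) = sqrt(-57223778) = I*sqrt(57223778)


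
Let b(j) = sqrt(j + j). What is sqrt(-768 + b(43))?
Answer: sqrt(-768 + sqrt(86)) ≈ 27.545*I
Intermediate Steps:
b(j) = sqrt(2)*sqrt(j) (b(j) = sqrt(2*j) = sqrt(2)*sqrt(j))
sqrt(-768 + b(43)) = sqrt(-768 + sqrt(2)*sqrt(43)) = sqrt(-768 + sqrt(86))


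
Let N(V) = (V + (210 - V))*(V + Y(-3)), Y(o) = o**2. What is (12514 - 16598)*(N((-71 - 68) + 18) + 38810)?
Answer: -62444360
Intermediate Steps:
N(V) = 1890 + 210*V (N(V) = (V + (210 - V))*(V + (-3)**2) = 210*(V + 9) = 210*(9 + V) = 1890 + 210*V)
(12514 - 16598)*(N((-71 - 68) + 18) + 38810) = (12514 - 16598)*((1890 + 210*((-71 - 68) + 18)) + 38810) = -4084*((1890 + 210*(-139 + 18)) + 38810) = -4084*((1890 + 210*(-121)) + 38810) = -4084*((1890 - 25410) + 38810) = -4084*(-23520 + 38810) = -4084*15290 = -62444360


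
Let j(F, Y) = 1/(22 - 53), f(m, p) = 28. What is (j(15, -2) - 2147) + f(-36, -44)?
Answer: -65690/31 ≈ -2119.0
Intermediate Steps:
j(F, Y) = -1/31 (j(F, Y) = 1/(-31) = -1/31)
(j(15, -2) - 2147) + f(-36, -44) = (-1/31 - 2147) + 28 = -66558/31 + 28 = -65690/31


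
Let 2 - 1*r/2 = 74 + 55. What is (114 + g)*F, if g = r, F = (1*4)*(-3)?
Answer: 1680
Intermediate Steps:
F = -12 (F = 4*(-3) = -12)
r = -254 (r = 4 - 2*(74 + 55) = 4 - 2*129 = 4 - 258 = -254)
g = -254
(114 + g)*F = (114 - 254)*(-12) = -140*(-12) = 1680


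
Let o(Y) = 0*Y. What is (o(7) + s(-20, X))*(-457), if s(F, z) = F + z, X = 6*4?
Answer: -1828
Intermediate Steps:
o(Y) = 0
X = 24
(o(7) + s(-20, X))*(-457) = (0 + (-20 + 24))*(-457) = (0 + 4)*(-457) = 4*(-457) = -1828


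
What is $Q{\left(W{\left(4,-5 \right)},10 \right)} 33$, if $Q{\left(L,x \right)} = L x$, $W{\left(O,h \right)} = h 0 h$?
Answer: $0$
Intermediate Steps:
$W{\left(O,h \right)} = 0$ ($W{\left(O,h \right)} = 0 h = 0$)
$Q{\left(W{\left(4,-5 \right)},10 \right)} 33 = 0 \cdot 10 \cdot 33 = 0 \cdot 33 = 0$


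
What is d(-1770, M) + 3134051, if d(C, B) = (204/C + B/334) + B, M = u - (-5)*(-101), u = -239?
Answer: 154362253937/49265 ≈ 3.1333e+6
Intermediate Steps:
M = -744 (M = -239 - (-5)*(-101) = -239 - 1*505 = -239 - 505 = -744)
d(C, B) = 204/C + 335*B/334 (d(C, B) = (204/C + B*(1/334)) + B = (204/C + B/334) + B = 204/C + 335*B/334)
d(-1770, M) + 3134051 = (204/(-1770) + (335/334)*(-744)) + 3134051 = (204*(-1/1770) - 124620/167) + 3134051 = (-34/295 - 124620/167) + 3134051 = -36768578/49265 + 3134051 = 154362253937/49265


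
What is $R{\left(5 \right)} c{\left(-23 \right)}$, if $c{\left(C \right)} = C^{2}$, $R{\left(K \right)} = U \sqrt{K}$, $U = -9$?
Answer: $- 4761 \sqrt{5} \approx -10646.0$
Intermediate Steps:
$R{\left(K \right)} = - 9 \sqrt{K}$
$R{\left(5 \right)} c{\left(-23 \right)} = - 9 \sqrt{5} \left(-23\right)^{2} = - 9 \sqrt{5} \cdot 529 = - 4761 \sqrt{5}$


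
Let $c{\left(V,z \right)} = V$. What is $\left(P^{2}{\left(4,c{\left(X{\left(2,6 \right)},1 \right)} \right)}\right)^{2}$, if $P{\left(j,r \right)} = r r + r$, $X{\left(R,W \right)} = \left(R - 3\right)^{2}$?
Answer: $16$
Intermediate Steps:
$X{\left(R,W \right)} = \left(-3 + R\right)^{2}$
$P{\left(j,r \right)} = r + r^{2}$ ($P{\left(j,r \right)} = r^{2} + r = r + r^{2}$)
$\left(P^{2}{\left(4,c{\left(X{\left(2,6 \right)},1 \right)} \right)}\right)^{2} = \left(\left(\left(-3 + 2\right)^{2} \left(1 + \left(-3 + 2\right)^{2}\right)\right)^{2}\right)^{2} = \left(\left(\left(-1\right)^{2} \left(1 + \left(-1\right)^{2}\right)\right)^{2}\right)^{2} = \left(\left(1 \left(1 + 1\right)\right)^{2}\right)^{2} = \left(\left(1 \cdot 2\right)^{2}\right)^{2} = \left(2^{2}\right)^{2} = 4^{2} = 16$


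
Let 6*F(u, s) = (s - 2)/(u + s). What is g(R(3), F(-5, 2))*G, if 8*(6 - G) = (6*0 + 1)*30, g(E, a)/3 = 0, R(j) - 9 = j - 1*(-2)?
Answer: 0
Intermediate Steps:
R(j) = 11 + j (R(j) = 9 + (j - 1*(-2)) = 9 + (j + 2) = 9 + (2 + j) = 11 + j)
F(u, s) = (-2 + s)/(6*(s + u)) (F(u, s) = ((s - 2)/(u + s))/6 = ((-2 + s)/(s + u))/6 = (-2 + s)/(6*(s + u)))
g(E, a) = 0 (g(E, a) = 3*0 = 0)
G = 9/4 (G = 6 - (6*0 + 1)*30/8 = 6 - (0 + 1)*30/8 = 6 - 30/8 = 6 - ⅛*30 = 6 - 15/4 = 9/4 ≈ 2.2500)
g(R(3), F(-5, 2))*G = 0*(9/4) = 0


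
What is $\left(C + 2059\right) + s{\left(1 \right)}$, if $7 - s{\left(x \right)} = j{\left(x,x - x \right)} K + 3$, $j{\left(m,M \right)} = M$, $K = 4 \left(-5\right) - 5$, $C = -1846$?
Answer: $217$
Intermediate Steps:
$K = -25$ ($K = -20 - 5 = -25$)
$s{\left(x \right)} = 4$ ($s{\left(x \right)} = 7 - \left(\left(x - x\right) \left(-25\right) + 3\right) = 7 - \left(0 \left(-25\right) + 3\right) = 7 - \left(0 + 3\right) = 7 - 3 = 4$)
$\left(C + 2059\right) + s{\left(1 \right)} = \left(-1846 + 2059\right) + 4 = 213 + 4 = 217$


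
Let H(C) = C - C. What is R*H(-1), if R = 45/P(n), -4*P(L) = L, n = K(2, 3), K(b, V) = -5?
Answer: 0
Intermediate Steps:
H(C) = 0
n = -5
P(L) = -L/4
R = 36 (R = 45/((-¼*(-5))) = 45/(5/4) = 45*(⅘) = 36)
R*H(-1) = 36*0 = 0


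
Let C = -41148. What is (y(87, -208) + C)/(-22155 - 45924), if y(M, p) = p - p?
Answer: 13716/22693 ≈ 0.60442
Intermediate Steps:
y(M, p) = 0
(y(87, -208) + C)/(-22155 - 45924) = (0 - 41148)/(-22155 - 45924) = -41148/(-68079) = -41148*(-1/68079) = 13716/22693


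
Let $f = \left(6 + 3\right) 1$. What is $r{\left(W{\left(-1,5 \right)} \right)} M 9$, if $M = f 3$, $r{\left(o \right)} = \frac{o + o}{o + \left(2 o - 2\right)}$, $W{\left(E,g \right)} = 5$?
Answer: $\frac{2430}{13} \approx 186.92$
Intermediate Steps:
$f = 9$ ($f = 9 \cdot 1 = 9$)
$r{\left(o \right)} = \frac{2 o}{-2 + 3 o}$ ($r{\left(o \right)} = \frac{2 o}{o + \left(-2 + 2 o\right)} = \frac{2 o}{-2 + 3 o}$)
$M = 27$ ($M = 9 \cdot 3 = 27$)
$r{\left(W{\left(-1,5 \right)} \right)} M 9 = 2 \cdot 5 \frac{1}{-2 + 3 \cdot 5} \cdot 27 \cdot 9 = 2 \cdot 5 \frac{1}{-2 + 15} \cdot 27 \cdot 9 = 2 \cdot 5 \cdot \frac{1}{13} \cdot 27 \cdot 9 = \frac{10}{13} \cdot 27 \cdot 9 = \frac{270}{13} \cdot 9 = \frac{2430}{13}$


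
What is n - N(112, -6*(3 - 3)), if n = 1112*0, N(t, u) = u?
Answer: 0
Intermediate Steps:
n = 0
n - N(112, -6*(3 - 3)) = 0 - (-6)*(3 - 3) = 0 - (-6)*0 = 0 - 1*0 = 0 + 0 = 0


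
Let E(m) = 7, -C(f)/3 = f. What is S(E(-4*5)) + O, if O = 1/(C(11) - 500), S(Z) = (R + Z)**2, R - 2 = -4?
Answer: 13324/533 ≈ 24.998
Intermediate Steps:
R = -2 (R = 2 - 4 = -2)
C(f) = -3*f
S(Z) = (-2 + Z)**2
O = -1/533 (O = 1/(-3*11 - 500) = 1/(-33 - 500) = 1/(-533) = -1/533 ≈ -0.0018762)
S(E(-4*5)) + O = (-2 + 7)**2 - 1/533 = 5**2 - 1/533 = 25 - 1/533 = 13324/533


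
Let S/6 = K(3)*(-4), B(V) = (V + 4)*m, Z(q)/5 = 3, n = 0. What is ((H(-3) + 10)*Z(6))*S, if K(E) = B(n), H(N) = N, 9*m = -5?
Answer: 5600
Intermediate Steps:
m = -5/9 (m = (⅑)*(-5) = -5/9 ≈ -0.55556)
Z(q) = 15 (Z(q) = 5*3 = 15)
B(V) = -20/9 - 5*V/9 (B(V) = (V + 4)*(-5/9) = (4 + V)*(-5/9) = -20/9 - 5*V/9)
K(E) = -20/9 (K(E) = -20/9 - 5/9*0 = -20/9 + 0 = -20/9)
S = 160/3 (S = 6*(-20/9*(-4)) = 6*(80/9) = 160/3 ≈ 53.333)
((H(-3) + 10)*Z(6))*S = ((-3 + 10)*15)*(160/3) = (7*15)*(160/3) = 105*(160/3) = 5600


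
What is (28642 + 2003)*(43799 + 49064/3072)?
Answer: 171866854035/128 ≈ 1.3427e+9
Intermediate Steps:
(28642 + 2003)*(43799 + 49064/3072) = 30645*(43799 + 49064*(1/3072)) = 30645*(43799 + 6133/384) = 30645*(16824949/384) = 171866854035/128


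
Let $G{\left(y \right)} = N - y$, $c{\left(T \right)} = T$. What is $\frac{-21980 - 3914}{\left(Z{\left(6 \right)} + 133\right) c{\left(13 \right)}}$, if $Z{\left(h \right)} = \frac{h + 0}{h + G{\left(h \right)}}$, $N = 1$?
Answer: $- \frac{25894}{1807} \approx -14.33$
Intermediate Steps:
$G{\left(y \right)} = 1 - y$
$Z{\left(h \right)} = h$ ($Z{\left(h \right)} = \frac{h + 0}{h - \left(-1 + h\right)} = \frac{h}{1} = h 1 = h$)
$\frac{-21980 - 3914}{\left(Z{\left(6 \right)} + 133\right) c{\left(13 \right)}} = \frac{-21980 - 3914}{\left(6 + 133\right) 13} = \frac{-21980 - 3914}{139 \cdot 13} = - \frac{25894}{1807}$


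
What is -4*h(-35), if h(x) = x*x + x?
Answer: -4760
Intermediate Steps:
h(x) = x + x² (h(x) = x² + x = x + x²)
-4*h(-35) = -(-140)*(1 - 35) = -(-140)*(-34) = -4*1190 = -4760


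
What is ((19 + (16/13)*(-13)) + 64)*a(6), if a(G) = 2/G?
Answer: 67/3 ≈ 22.333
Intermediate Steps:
((19 + (16/13)*(-13)) + 64)*a(6) = ((19 + (16/13)*(-13)) + 64)*(2/6) = ((19 + (16*(1/13))*(-13)) + 64)*(2*(⅙)) = ((19 + (16/13)*(-13)) + 64)*(⅓) = ((19 - 16) + 64)*(⅓) = (3 + 64)*(⅓) = 67*(⅓) = 67/3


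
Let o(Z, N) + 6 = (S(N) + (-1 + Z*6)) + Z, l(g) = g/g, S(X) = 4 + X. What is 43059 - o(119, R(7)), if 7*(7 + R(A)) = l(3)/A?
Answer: 2069563/49 ≈ 42236.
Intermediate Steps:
l(g) = 1
R(A) = -7 + 1/(7*A) (R(A) = -7 + (1/A)/7 = -7 + 1/(7*A))
o(Z, N) = -3 + N + 7*Z (o(Z, N) = -6 + (((4 + N) + (-1 + Z*6)) + Z) = -6 + (((4 + N) + (-1 + 6*Z)) + Z) = -6 + ((3 + N + 6*Z) + Z) = -6 + (3 + N + 7*Z) = -3 + N + 7*Z)
43059 - o(119, R(7)) = 43059 - (-3 + (-7 + (1/7)/7) + 7*119) = 43059 - (-3 + (-7 + (1/7)*(1/7)) + 833) = 43059 - (-3 + (-7 + 1/49) + 833) = 43059 - (-3 - 342/49 + 833) = 43059 - 1*40328/49 = 43059 - 40328/49 = 2069563/49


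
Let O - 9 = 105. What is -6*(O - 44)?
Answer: -420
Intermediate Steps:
O = 114 (O = 9 + 105 = 114)
-6*(O - 44) = -6*(114 - 44) = -6*70 = -420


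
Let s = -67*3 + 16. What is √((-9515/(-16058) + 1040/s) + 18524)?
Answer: √4775290062830/16058 ≈ 136.08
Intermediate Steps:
s = -185 (s = -201 + 16 = -185)
√((-9515/(-16058) + 1040/s) + 18524) = √((-9515/(-16058) + 1040/(-185)) + 18524) = √((-9515*(-1/16058) + 1040*(-1/185)) + 18524) = √((9515/16058 - 208/37) + 18524) = √(-80757/16058 + 18524) = √(297377635/16058) = √4775290062830/16058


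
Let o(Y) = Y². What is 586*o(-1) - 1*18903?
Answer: -18317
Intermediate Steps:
586*o(-1) - 1*18903 = 586*(-1)² - 1*18903 = 586*1 - 18903 = 586 - 18903 = -18317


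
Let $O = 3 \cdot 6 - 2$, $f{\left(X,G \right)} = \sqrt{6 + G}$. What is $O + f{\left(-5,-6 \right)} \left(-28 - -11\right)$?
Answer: $16$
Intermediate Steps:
$O = 16$ ($O = 18 - 2 = 16$)
$O + f{\left(-5,-6 \right)} \left(-28 - -11\right) = 16 + \sqrt{6 - 6} \left(-28 - -11\right) = 16 + \sqrt{0} \left(-28 + 11\right) = 16 + 0 \left(-17\right) = 16 + 0 = 16$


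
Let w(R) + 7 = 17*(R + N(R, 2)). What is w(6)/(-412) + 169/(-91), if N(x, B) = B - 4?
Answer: -5783/2884 ≈ -2.0052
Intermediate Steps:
N(x, B) = -4 + B
w(R) = -41 + 17*R (w(R) = -7 + 17*(R + (-4 + 2)) = -7 + 17*(R - 2) = -7 + 17*(-2 + R) = -7 + (-34 + 17*R) = -41 + 17*R)
w(6)/(-412) + 169/(-91) = (-41 + 17*6)/(-412) + 169/(-91) = (-41 + 102)*(-1/412) + 169*(-1/91) = 61*(-1/412) - 13/7 = -61/412 - 13/7 = -5783/2884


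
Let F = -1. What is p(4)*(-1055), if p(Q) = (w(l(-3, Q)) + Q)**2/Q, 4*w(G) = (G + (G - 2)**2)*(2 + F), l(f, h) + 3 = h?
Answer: -85455/16 ≈ -5340.9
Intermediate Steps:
l(f, h) = -3 + h
w(G) = G/4 + (-2 + G)**2/4 (w(G) = ((G + (G - 2)**2)*(2 - 1))/4 = ((G + (-2 + G)**2)*1)/4 = (G + (-2 + G)**2)/4 = G/4 + (-2 + G)**2/4)
p(Q) = (-3/4 + (-5 + Q)**2/4 + 5*Q/4)**2/Q (p(Q) = (((-3 + Q)/4 + (-2 + (-3 + Q))**2/4) + Q)**2/Q = (((-3/4 + Q/4) + (-5 + Q)**2/4) + Q)**2/Q = ((-3/4 + Q/4 + (-5 + Q)**2/4) + Q)**2/Q = (-3/4 + (-5 + Q)**2/4 + 5*Q/4)**2/Q)
p(4)*(-1055) = ((1/16)*(-3 + (-5 + 4)**2 + 5*4)**2/4)*(-1055) = ((1/16)*(1/4)*(-3 + (-1)**2 + 20)**2)*(-1055) = ((1/16)*(1/4)*(-3 + 1 + 20)**2)*(-1055) = ((1/16)*(1/4)*18**2)*(-1055) = ((1/16)*(1/4)*324)*(-1055) = (81/16)*(-1055) = -85455/16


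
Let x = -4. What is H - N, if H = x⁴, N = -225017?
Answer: 225273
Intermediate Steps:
H = 256 (H = (-4)⁴ = 256)
H - N = 256 - 1*(-225017) = 256 + 225017 = 225273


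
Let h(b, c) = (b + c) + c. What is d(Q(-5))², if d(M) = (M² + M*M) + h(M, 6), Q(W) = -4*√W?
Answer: 21824 + 1184*I*√5 ≈ 21824.0 + 2647.5*I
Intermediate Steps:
h(b, c) = b + 2*c
d(M) = 12 + M + 2*M² (d(M) = (M² + M*M) + (M + 2*6) = (M² + M²) + (M + 12) = 2*M² + (12 + M) = 12 + M + 2*M²)
d(Q(-5))² = (12 - 4*I*√5 + 2*(-4*I*√5)²)² = (12 - 4*I*√5 + 2*(-80))² = (12 - 4*I*√5 - 160)² = (-148 - 4*I*√5)²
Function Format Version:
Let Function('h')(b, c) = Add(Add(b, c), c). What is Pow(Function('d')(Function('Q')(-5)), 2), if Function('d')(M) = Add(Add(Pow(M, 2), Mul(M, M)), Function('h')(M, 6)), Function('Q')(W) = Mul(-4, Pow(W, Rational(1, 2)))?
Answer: Add(21824, Mul(1184, I, Pow(5, Rational(1, 2)))) ≈ Add(21824., Mul(2647.5, I))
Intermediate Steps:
Function('h')(b, c) = Add(b, Mul(2, c))
Function('d')(M) = Add(12, M, Mul(2, Pow(M, 2))) (Function('d')(M) = Add(Add(Pow(M, 2), Mul(M, M)), Add(M, Mul(2, 6))) = Add(Add(Pow(M, 2), Pow(M, 2)), Add(M, 12)) = Add(Mul(2, Pow(M, 2)), Add(12, M)) = Add(12, M, Mul(2, Pow(M, 2))))
Pow(Function('d')(Function('Q')(-5)), 2) = Pow(Add(12, Mul(-4, Pow(-5, Rational(1, 2))), Mul(2, Pow(Mul(-4, Pow(-5, Rational(1, 2))), 2))), 2) = Pow(Add(12, Mul(-4, Mul(I, Pow(5, Rational(1, 2)))), Mul(2, Pow(Mul(-4, Mul(I, Pow(5, Rational(1, 2)))), 2))), 2) = Pow(Add(12, Mul(-4, I, Pow(5, Rational(1, 2))), Mul(2, Pow(Mul(-4, I, Pow(5, Rational(1, 2))), 2))), 2) = Pow(Add(12, Mul(-4, I, Pow(5, Rational(1, 2))), Mul(2, -80)), 2) = Pow(Add(12, Mul(-4, I, Pow(5, Rational(1, 2))), -160), 2) = Pow(Add(-148, Mul(-4, I, Pow(5, Rational(1, 2)))), 2)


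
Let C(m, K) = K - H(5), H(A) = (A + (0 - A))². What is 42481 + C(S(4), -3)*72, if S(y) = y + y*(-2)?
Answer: 42265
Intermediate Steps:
H(A) = 0 (H(A) = (A - A)² = 0² = 0)
S(y) = -y (S(y) = y - 2*y = -y)
C(m, K) = K (C(m, K) = K - 1*0 = K + 0 = K)
42481 + C(S(4), -3)*72 = 42481 - 3*72 = 42481 - 216 = 42265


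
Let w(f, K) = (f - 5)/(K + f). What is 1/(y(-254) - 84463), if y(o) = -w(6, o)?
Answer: -248/20946823 ≈ -1.1839e-5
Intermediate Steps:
w(f, K) = (-5 + f)/(K + f)
y(o) = -1/(6 + o) (y(o) = -(-5 + 6)/(o + 6) = -1/(6 + o))
1/(y(-254) - 84463) = 1/(-1/(6 - 254) - 84463) = 1/(-1/(-248) - 84463) = 1/(-1*(-1/248) - 84463) = 1/(1/248 - 84463) = 1/(-20946823/248) = -248/20946823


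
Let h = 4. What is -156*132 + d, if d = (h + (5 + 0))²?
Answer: -20511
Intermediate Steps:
d = 81 (d = (4 + (5 + 0))² = (4 + 5)² = 9² = 81)
-156*132 + d = -156*132 + 81 = -20592 + 81 = -20511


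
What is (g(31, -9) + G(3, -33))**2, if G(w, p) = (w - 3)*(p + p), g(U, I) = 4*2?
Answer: 64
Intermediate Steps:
g(U, I) = 8
G(w, p) = 2*p*(-3 + w) (G(w, p) = (-3 + w)*(2*p) = 2*p*(-3 + w))
(g(31, -9) + G(3, -33))**2 = (8 + 2*(-33)*(-3 + 3))**2 = (8 + 2*(-33)*0)**2 = (8 + 0)**2 = 8**2 = 64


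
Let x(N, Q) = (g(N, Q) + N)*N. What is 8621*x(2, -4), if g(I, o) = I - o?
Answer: 137936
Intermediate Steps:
x(N, Q) = N*(-Q + 2*N) (x(N, Q) = ((N - Q) + N)*N = (-Q + 2*N)*N = N*(-Q + 2*N))
8621*x(2, -4) = 8621*(2*(-1*(-4) + 2*2)) = 8621*(2*(4 + 4)) = 8621*(2*8) = 8621*16 = 137936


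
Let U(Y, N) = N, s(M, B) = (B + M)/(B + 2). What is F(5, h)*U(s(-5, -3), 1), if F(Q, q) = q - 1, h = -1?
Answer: -2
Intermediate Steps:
s(M, B) = (B + M)/(2 + B)
F(Q, q) = -1 + q
F(5, h)*U(s(-5, -3), 1) = (-1 - 1)*1 = -2*1 = -2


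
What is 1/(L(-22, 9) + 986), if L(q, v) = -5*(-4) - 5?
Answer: 1/1001 ≈ 0.00099900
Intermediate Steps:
L(q, v) = 15 (L(q, v) = 20 - 5 = 15)
1/(L(-22, 9) + 986) = 1/(15 + 986) = 1/1001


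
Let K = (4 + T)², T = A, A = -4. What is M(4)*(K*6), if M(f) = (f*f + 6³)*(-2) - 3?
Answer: 0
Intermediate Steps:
T = -4
K = 0 (K = (4 - 4)² = 0² = 0)
M(f) = -435 - 2*f² (M(f) = (f² + 216)*(-2) - 3 = (216 + f²)*(-2) - 3 = (-432 - 2*f²) - 3 = -435 - 2*f²)
M(4)*(K*6) = (-435 - 2*4²)*(0*6) = (-435 - 2*16)*0 = (-435 - 32)*0 = -467*0 = 0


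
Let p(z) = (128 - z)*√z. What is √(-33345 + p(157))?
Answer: √(-33345 - 29*√157) ≈ 183.6*I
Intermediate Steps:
p(z) = √z*(128 - z)
√(-33345 + p(157)) = √(-33345 + √157*(128 - 1*157)) = √(-33345 + √157*(128 - 157)) = √(-33345 + √157*(-29)) = √(-33345 - 29*√157)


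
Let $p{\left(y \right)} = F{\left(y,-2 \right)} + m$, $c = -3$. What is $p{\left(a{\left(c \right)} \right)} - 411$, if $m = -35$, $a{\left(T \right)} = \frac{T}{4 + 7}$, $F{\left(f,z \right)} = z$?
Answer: $-448$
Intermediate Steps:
$a{\left(T \right)} = \frac{T}{11}$
$p{\left(y \right)} = -37$ ($p{\left(y \right)} = -2 - 35 = -37$)
$p{\left(a{\left(c \right)} \right)} - 411 = -37 - 411 = -448$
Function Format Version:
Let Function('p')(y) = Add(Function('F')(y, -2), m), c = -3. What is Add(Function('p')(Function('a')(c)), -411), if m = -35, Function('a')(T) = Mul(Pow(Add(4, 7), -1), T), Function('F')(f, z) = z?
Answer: -448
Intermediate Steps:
Function('a')(T) = Mul(Rational(1, 11), T) (Function('a')(T) = Mul(Pow(11, -1), T) = Mul(Rational(1, 11), T))
Function('p')(y) = -37 (Function('p')(y) = Add(-2, -35) = -37)
Add(Function('p')(Function('a')(c)), -411) = Add(-37, -411) = -448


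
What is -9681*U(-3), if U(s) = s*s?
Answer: -87129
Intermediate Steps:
U(s) = s²
-9681*U(-3) = -9681*(-3)² = -9681*9 = -87129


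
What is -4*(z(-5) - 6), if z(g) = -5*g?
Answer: -76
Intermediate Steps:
-4*(z(-5) - 6) = -4*(-5*(-5) - 6) = -4*(25 - 6) = -4*19 = -76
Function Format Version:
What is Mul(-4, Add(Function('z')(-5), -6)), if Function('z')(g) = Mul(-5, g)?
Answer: -76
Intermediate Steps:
Mul(-4, Add(Function('z')(-5), -6)) = Mul(-4, Add(Mul(-5, -5), -6)) = Mul(-4, Add(25, -6)) = Mul(-4, 19) = -76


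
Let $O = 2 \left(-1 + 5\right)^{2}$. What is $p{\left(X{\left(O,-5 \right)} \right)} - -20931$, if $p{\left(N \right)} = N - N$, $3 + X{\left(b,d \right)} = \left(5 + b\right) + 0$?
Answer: $20931$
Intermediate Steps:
$O = 32$ ($O = 2 \cdot 4^{2} = 2 \cdot 16 = 32$)
$X{\left(b,d \right)} = 2 + b$ ($X{\left(b,d \right)} = -3 + \left(\left(5 + b\right) + 0\right) = -3 + \left(5 + b\right) = 2 + b$)
$p{\left(N \right)} = 0$
$p{\left(X{\left(O,-5 \right)} \right)} - -20931 = 0 - -20931 = 0 + 20931 = 20931$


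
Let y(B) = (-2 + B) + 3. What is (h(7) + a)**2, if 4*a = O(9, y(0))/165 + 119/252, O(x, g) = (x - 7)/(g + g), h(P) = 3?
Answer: 610435849/62726400 ≈ 9.7317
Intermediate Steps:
y(B) = 1 + B
O(x, g) = (-7 + x)/(2*g) (O(x, g) = (-7 + x)/((2*g)) = (-7 + x)*(1/(2*g)) = (-7 + x)/(2*g))
a = 947/7920 (a = (((-7 + 9)/(2*(1 + 0)))/165 + 119/252)/4 = (((1/2)*2/1)*(1/165) + 119*(1/252))/4 = (((1/2)*1*2)*(1/165) + 17/36)/4 = (1*(1/165) + 17/36)/4 = (1/165 + 17/36)/4 = (1/4)*(947/1980) = 947/7920 ≈ 0.11957)
(h(7) + a)**2 = (3 + 947/7920)**2 = (24707/7920)**2 = 610435849/62726400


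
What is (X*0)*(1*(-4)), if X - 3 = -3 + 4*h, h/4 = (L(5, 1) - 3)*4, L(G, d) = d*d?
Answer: 0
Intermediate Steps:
L(G, d) = d**2
h = -32 (h = 4*((1**2 - 3)*4) = 4*((1 - 3)*4) = 4*(-2*4) = 4*(-8) = -32)
X = -128 (X = 3 + (-3 + 4*(-32)) = 3 + (-3 - 128) = 3 - 131 = -128)
(X*0)*(1*(-4)) = (-128*0)*(1*(-4)) = 0*(-4) = 0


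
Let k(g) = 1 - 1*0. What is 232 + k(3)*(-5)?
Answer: 227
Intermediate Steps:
k(g) = 1 (k(g) = 1 + 0 = 1)
232 + k(3)*(-5) = 232 + 1*(-5) = 232 - 5 = 227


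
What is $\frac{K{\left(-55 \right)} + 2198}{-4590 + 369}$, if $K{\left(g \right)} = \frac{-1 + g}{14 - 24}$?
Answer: $- \frac{1574}{3015} \approx -0.52206$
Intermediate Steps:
$K{\left(g \right)} = \frac{1}{10} - \frac{g}{10}$ ($K{\left(g \right)} = \frac{-1 + g}{-10} = \left(-1 + g\right) \left(- \frac{1}{10}\right) = \frac{1}{10} - \frac{g}{10}$)
$\frac{K{\left(-55 \right)} + 2198}{-4590 + 369} = \frac{\left(\frac{1}{10} - - \frac{11}{2}\right) + 2198}{-4590 + 369} = \frac{\left(\frac{1}{10} + \frac{11}{2}\right) + 2198}{-4221} = \left(\frac{28}{5} + 2198\right) \left(- \frac{1}{4221}\right) = \frac{11018}{5} \left(- \frac{1}{4221}\right) = - \frac{1574}{3015}$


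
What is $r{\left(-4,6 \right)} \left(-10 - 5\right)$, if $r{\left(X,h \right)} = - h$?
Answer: $90$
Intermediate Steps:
$r{\left(-4,6 \right)} \left(-10 - 5\right) = \left(-1\right) 6 \left(-10 - 5\right) = \left(-6\right) \left(-15\right) = 90$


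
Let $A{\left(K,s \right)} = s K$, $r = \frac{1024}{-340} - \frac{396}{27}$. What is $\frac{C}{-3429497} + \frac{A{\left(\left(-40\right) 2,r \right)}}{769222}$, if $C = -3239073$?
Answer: $\frac{63658619765561}{67270135804017} \approx 0.94631$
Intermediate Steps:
$r = - \frac{4508}{255}$ ($r = 1024 \left(- \frac{1}{340}\right) - \frac{44}{3} = - \frac{256}{85} - \frac{44}{3} = - \frac{4508}{255} \approx -17.678$)
$A{\left(K,s \right)} = K s$
$\frac{C}{-3429497} + \frac{A{\left(\left(-40\right) 2,r \right)}}{769222} = - \frac{3239073}{-3429497} + \frac{\left(-40\right) 2 \left(- \frac{4508}{255}\right)}{769222} = \left(-3239073\right) \left(- \frac{1}{3429497}\right) + \left(-80\right) \left(- \frac{4508}{255}\right) \frac{1}{769222} = \frac{3239073}{3429497} + \frac{72128}{51} \cdot \frac{1}{769222} = \frac{3239073}{3429497} + \frac{36064}{19615161} = \frac{63658619765561}{67270135804017}$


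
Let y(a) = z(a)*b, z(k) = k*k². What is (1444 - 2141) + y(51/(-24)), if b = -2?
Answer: -173519/256 ≈ -677.81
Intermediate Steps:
z(k) = k³
y(a) = -2*a³ (y(a) = a³*(-2) = -2*a³)
(1444 - 2141) + y(51/(-24)) = (1444 - 2141) - 2*(51/(-24))³ = -697 - 2*(51*(-1/24))³ = -697 - 2*(-17/8)³ = -697 - 2*(-4913/512) = -697 + 4913/256 = -173519/256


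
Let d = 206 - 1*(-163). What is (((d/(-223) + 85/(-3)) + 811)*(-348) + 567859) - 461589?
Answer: -36911442/223 ≈ -1.6552e+5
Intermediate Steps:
d = 369 (d = 206 + 163 = 369)
(((d/(-223) + 85/(-3)) + 811)*(-348) + 567859) - 461589 = (((369/(-223) + 85/(-3)) + 811)*(-348) + 567859) - 461589 = (((369*(-1/223) + 85*(-⅓)) + 811)*(-348) + 567859) - 461589 = (((-369/223 - 85/3) + 811)*(-348) + 567859) - 461589 = ((-20062/669 + 811)*(-348) + 567859) - 461589 = ((522497/669)*(-348) + 567859) - 461589 = (-60609652/223 + 567859) - 461589 = 66022905/223 - 461589 = -36911442/223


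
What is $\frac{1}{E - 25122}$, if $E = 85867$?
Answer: $\frac{1}{60745} \approx 1.6462 \cdot 10^{-5}$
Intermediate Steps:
$\frac{1}{E - 25122} = \frac{1}{85867 - 25122} = \frac{1}{60745}$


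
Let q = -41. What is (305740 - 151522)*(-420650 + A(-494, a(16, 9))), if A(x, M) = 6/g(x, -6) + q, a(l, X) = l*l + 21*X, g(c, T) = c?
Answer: -16024897248240/247 ≈ -6.4878e+10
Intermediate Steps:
a(l, X) = l² + 21*X
A(x, M) = -41 + 6/x (A(x, M) = 6/x - 41 = -41 + 6/x)
(305740 - 151522)*(-420650 + A(-494, a(16, 9))) = (305740 - 151522)*(-420650 + (-41 + 6/(-494))) = 154218*(-420650 + (-41 + 6*(-1/494))) = 154218*(-420650 + (-41 - 3/247)) = 154218*(-420650 - 10130/247) = 154218*(-103910680/247) = -16024897248240/247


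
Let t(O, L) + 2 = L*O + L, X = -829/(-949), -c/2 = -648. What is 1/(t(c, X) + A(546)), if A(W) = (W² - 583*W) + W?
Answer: -949/17580229 ≈ -5.3981e-5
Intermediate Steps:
c = 1296 (c = -2*(-648) = 1296)
X = 829/949 (X = -829*(-1/949) = 829/949 ≈ 0.87355)
t(O, L) = -2 + L + L*O (t(O, L) = -2 + (L*O + L) = -2 + (L + L*O) = -2 + L + L*O)
A(W) = W² - 582*W
1/(t(c, X) + A(546)) = 1/((-2 + 829/949 + (829/949)*1296) + 546*(-582 + 546)) = 1/((-2 + 829/949 + 1074384/949) + 546*(-36)) = 1/(1073315/949 - 19656) = 1/(-17580229/949) = -949/17580229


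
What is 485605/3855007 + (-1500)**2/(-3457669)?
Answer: -6994704395255/13329338198683 ≈ -0.52476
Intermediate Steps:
485605/3855007 + (-1500)**2/(-3457669) = 485605*(1/3855007) + 2250000*(-1/3457669) = 485605/3855007 - 2250000/3457669 = -6994704395255/13329338198683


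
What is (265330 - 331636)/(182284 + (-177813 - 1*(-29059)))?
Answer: -33153/16765 ≈ -1.9775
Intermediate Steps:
(265330 - 331636)/(182284 + (-177813 - 1*(-29059))) = -66306/(182284 + (-177813 + 29059)) = -66306/(182284 - 148754) = -66306/33530 = -66306*1/33530 = -33153/16765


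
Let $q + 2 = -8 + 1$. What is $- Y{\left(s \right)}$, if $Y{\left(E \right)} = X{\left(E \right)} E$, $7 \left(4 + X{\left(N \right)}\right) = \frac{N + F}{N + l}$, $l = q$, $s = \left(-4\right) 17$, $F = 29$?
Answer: $- \frac{143956}{539} \approx -267.08$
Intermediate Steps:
$s = -68$
$q = -9$ ($q = -2 + \left(-8 + 1\right) = -2 - 7 = -9$)
$l = -9$
$X{\left(N \right)} = -4 + \frac{29 + N}{7 \left(-9 + N\right)}$ ($X{\left(N \right)} = -4 + \frac{\left(N + 29\right) \frac{1}{N - 9}}{7} = -4 + \frac{\left(29 + N\right) \frac{1}{-9 + N}}{7} = -4 + \frac{\frac{1}{-9 + N} \left(29 + N\right)}{7} = -4 + \frac{29 + N}{7 \left(-9 + N\right)}$)
$Y{\left(E \right)} = \frac{E \left(281 - 27 E\right)}{7 \left(-9 + E\right)}$ ($Y{\left(E \right)} = \frac{281 - 27 E}{7 \left(-9 + E\right)} E = \frac{E \left(281 - 27 E\right)}{7 \left(-9 + E\right)}$)
$- Y{\left(s \right)} = - \frac{\left(-68\right) \left(281 - -1836\right)}{7 \left(-9 - 68\right)} = - \frac{\left(-68\right) \left(281 + 1836\right)}{7 \left(-77\right)} = - \frac{\left(-68\right) \left(-1\right) 2117}{7 \cdot 77} = \left(-1\right) \frac{143956}{539} = - \frac{143956}{539}$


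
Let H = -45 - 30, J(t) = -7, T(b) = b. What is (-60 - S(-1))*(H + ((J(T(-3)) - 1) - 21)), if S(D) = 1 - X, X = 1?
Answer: 6240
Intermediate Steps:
S(D) = 0 (S(D) = 1 - 1*1 = 1 - 1 = 0)
H = -75
(-60 - S(-1))*(H + ((J(T(-3)) - 1) - 21)) = (-60 - 1*0)*(-75 + ((-7 - 1) - 21)) = (-60 + 0)*(-75 + (-8 - 21)) = -60*(-75 - 29) = -60*(-104) = 6240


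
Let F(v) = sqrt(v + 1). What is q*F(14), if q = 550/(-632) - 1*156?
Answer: -49571*sqrt(15)/316 ≈ -607.56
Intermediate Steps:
F(v) = sqrt(1 + v)
q = -49571/316 (q = 550*(-1/632) - 156 = -275/316 - 156 = -49571/316 ≈ -156.87)
q*F(14) = -49571*sqrt(1 + 14)/316 = -49571*sqrt(15)/316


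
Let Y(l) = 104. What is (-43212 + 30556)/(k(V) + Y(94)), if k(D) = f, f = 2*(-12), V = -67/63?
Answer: -791/5 ≈ -158.20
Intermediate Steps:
V = -67/63 (V = -67*1/63 = -67/63 ≈ -1.0635)
f = -24
k(D) = -24
(-43212 + 30556)/(k(V) + Y(94)) = (-43212 + 30556)/(-24 + 104) = -12656/80 = -12656*1/80 = -791/5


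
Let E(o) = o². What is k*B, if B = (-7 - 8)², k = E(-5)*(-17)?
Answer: -95625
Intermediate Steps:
k = -425 (k = (-5)²*(-17) = 25*(-17) = -425)
B = 225 (B = (-15)² = 225)
k*B = -425*225 = -95625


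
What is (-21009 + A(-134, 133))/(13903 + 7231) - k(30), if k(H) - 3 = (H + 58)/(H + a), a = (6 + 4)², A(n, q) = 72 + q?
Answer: -3201643/686855 ≈ -4.6613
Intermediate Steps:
a = 100 (a = 10² = 100)
k(H) = 3 + (58 + H)/(100 + H) (k(H) = 3 + (H + 58)/(H + 100) = 3 + (58 + H)/(100 + H))
(-21009 + A(-134, 133))/(13903 + 7231) - k(30) = (-21009 + (72 + 133))/(13903 + 7231) - 2*(179 + 2*30)/(100 + 30) = (-21009 + 205)/21134 - 2*(179 + 60)/130 = -20804*1/21134 - 2*239/130 = -10402/10567 - 1*239/65 = -10402/10567 - 239/65 = -3201643/686855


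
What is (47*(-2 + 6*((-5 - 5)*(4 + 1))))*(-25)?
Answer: 354850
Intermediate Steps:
(47*(-2 + 6*((-5 - 5)*(4 + 1))))*(-25) = (47*(-2 + 6*(-10*5)))*(-25) = (47*(-2 + 6*(-50)))*(-25) = (47*(-2 - 300))*(-25) = (47*(-302))*(-25) = -14194*(-25) = 354850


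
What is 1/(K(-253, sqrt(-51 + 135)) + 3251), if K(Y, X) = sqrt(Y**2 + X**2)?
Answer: 3251/10504908 - sqrt(64093)/10504908 ≈ 0.00028537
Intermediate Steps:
K(Y, X) = sqrt(X**2 + Y**2)
1/(K(-253, sqrt(-51 + 135)) + 3251) = 1/(sqrt((sqrt(-51 + 135))**2 + (-253)**2) + 3251) = 1/(sqrt((sqrt(84))**2 + 64009) + 3251) = 1/(sqrt((2*sqrt(21))**2 + 64009) + 3251) = 1/(sqrt(84 + 64009) + 3251) = 1/(sqrt(64093) + 3251) = 1/(3251 + sqrt(64093))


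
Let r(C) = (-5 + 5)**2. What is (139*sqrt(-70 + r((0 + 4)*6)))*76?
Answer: 10564*I*sqrt(70) ≈ 88385.0*I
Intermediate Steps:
r(C) = 0 (r(C) = 0**2 = 0)
(139*sqrt(-70 + r((0 + 4)*6)))*76 = (139*sqrt(-70 + 0))*76 = (139*sqrt(-70))*76 = (139*(I*sqrt(70)))*76 = (139*I*sqrt(70))*76 = 10564*I*sqrt(70)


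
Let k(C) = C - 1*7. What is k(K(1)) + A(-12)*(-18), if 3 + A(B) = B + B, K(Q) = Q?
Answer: 480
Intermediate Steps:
k(C) = -7 + C (k(C) = C - 7 = -7 + C)
A(B) = -3 + 2*B (A(B) = -3 + (B + B) = -3 + 2*B)
k(K(1)) + A(-12)*(-18) = (-7 + 1) + (-3 + 2*(-12))*(-18) = -6 + (-3 - 24)*(-18) = -6 - 27*(-18) = -6 + 486 = 480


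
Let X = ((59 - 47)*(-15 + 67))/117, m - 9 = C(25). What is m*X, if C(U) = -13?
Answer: -64/3 ≈ -21.333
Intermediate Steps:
m = -4 (m = 9 - 13 = -4)
X = 16/3 (X = (12*52)*(1/117) = 624*(1/117) = 16/3 ≈ 5.3333)
m*X = -4*16/3 = -64/3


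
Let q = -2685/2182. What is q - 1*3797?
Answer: -8287739/2182 ≈ -3798.2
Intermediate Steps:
q = -2685/2182 (q = -2685*1/2182 = -2685/2182 ≈ -1.2305)
q - 1*3797 = -2685/2182 - 1*3797 = -2685/2182 - 3797 = -8287739/2182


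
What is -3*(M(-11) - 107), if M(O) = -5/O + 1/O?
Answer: 3519/11 ≈ 319.91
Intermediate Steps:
M(O) = -4/O (M(O) = -5/O + 1/O = -4/O)
-3*(M(-11) - 107) = -3*(-4/(-11) - 107) = -3*(-4*(-1/11) - 107) = -3*(4/11 - 107) = -3*(-1173/11) = 3519/11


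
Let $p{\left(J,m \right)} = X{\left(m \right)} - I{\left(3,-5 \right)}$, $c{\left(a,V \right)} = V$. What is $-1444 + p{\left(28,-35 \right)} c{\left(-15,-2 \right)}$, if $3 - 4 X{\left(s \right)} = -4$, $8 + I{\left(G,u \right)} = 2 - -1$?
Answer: $- \frac{2915}{2} \approx -1457.5$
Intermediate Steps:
$I{\left(G,u \right)} = -5$ ($I{\left(G,u \right)} = -8 + \left(2 - -1\right) = -8 + \left(2 + 1\right) = -8 + 3 = -5$)
$X{\left(s \right)} = \frac{7}{4}$ ($X{\left(s \right)} = \frac{3}{4} - -1 = \frac{3}{4} + 1 = \frac{7}{4}$)
$p{\left(J,m \right)} = \frac{27}{4}$ ($p{\left(J,m \right)} = \frac{7}{4} - -5 = \frac{7}{4} + 5 = \frac{27}{4}$)
$-1444 + p{\left(28,-35 \right)} c{\left(-15,-2 \right)} = -1444 + \frac{27}{4} \left(-2\right) = -1444 - \frac{27}{2} = - \frac{2915}{2}$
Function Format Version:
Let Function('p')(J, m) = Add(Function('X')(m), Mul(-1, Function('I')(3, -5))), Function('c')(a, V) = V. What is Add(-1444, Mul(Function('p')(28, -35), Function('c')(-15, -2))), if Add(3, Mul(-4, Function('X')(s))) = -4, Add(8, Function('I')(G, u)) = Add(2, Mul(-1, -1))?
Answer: Rational(-2915, 2) ≈ -1457.5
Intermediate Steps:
Function('I')(G, u) = -5 (Function('I')(G, u) = Add(-8, Add(2, Mul(-1, -1))) = Add(-8, Add(2, 1)) = Add(-8, 3) = -5)
Function('X')(s) = Rational(7, 4) (Function('X')(s) = Add(Rational(3, 4), Mul(Rational(-1, 4), -4)) = Add(Rational(3, 4), 1) = Rational(7, 4))
Function('p')(J, m) = Rational(27, 4) (Function('p')(J, m) = Add(Rational(7, 4), Mul(-1, -5)) = Add(Rational(7, 4), 5) = Rational(27, 4))
Add(-1444, Mul(Function('p')(28, -35), Function('c')(-15, -2))) = Add(-1444, Mul(Rational(27, 4), -2)) = Add(-1444, Rational(-27, 2)) = Rational(-2915, 2)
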